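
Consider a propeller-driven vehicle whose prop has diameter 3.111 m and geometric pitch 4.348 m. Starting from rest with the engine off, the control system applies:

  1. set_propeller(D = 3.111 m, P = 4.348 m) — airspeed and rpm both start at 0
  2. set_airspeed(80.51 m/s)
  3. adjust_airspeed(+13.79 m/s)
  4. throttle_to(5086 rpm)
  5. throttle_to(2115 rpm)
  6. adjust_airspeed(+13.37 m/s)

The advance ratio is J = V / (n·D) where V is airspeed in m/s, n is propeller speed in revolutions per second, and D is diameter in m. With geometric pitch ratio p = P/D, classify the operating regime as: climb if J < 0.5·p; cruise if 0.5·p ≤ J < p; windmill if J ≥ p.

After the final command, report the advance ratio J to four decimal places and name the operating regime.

set_propeller: D = 3.111 m, P = 4.348 m (p = P/D = 1.397621); state ← (V=0, rpm=0)
set_airspeed(80.51): V ← 80.51 m/s
adjust_airspeed(+13.79): V ← 80.51 +13.79 = 94.3 m/s
throttle_to(5086): rpm ← 5086
throttle_to(2115): rpm ← 2115
adjust_airspeed(+13.37): V ← 94.3 +13.37 = 107.67 m/s
final state: V = 107.67 m/s, rpm = 2115 → n = rpm/60 = 35.250000 rev/s
J = V / (n·D) = 107.67 / (35.250000 × 3.111) = 0.981828
regime bands: climb J<0.6988 | cruise [0.6988, 1.3976) | windmill J≥1.3976
J = 0.9818 → cruise

J = 0.9818, regime = cruise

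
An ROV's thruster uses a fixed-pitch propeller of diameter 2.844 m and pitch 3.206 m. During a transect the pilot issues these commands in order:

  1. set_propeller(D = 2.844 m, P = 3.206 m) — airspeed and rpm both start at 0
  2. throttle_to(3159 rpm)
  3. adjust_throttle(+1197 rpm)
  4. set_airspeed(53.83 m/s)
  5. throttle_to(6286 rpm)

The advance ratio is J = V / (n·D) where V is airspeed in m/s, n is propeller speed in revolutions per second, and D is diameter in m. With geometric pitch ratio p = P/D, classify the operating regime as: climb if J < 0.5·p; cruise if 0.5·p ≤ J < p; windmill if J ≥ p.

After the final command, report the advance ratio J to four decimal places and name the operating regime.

J = 0.1807, regime = climb

set_propeller: D = 2.844 m, P = 3.206 m (p = P/D = 1.127286); state ← (V=0, rpm=0)
throttle_to(3159): rpm ← 3159
adjust_throttle(+1197): rpm ← 3159 +1197 = 4356
set_airspeed(53.83): V ← 53.83 m/s
throttle_to(6286): rpm ← 6286
final state: V = 53.83 m/s, rpm = 6286 → n = rpm/60 = 104.766667 rev/s
J = V / (n·D) = 53.83 / (104.766667 × 2.844) = 0.180664
regime bands: climb J<0.5636 | cruise [0.5636, 1.1273) | windmill J≥1.1273
J = 0.1807 → climb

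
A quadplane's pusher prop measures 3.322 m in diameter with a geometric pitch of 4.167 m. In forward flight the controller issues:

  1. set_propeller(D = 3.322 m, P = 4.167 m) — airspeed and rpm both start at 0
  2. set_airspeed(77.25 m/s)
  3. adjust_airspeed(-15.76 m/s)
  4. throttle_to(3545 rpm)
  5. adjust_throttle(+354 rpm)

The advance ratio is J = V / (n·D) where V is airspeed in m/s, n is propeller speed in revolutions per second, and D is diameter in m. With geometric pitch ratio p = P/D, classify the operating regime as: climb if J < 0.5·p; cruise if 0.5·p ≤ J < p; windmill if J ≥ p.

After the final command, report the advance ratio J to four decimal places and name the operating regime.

set_propeller: D = 3.322 m, P = 4.167 m (p = P/D = 1.254365); state ← (V=0, rpm=0)
set_airspeed(77.25): V ← 77.25 m/s
adjust_airspeed(-15.76): V ← 77.25 -15.76 = 61.49 m/s
throttle_to(3545): rpm ← 3545
adjust_throttle(+354): rpm ← 3545 +354 = 3899
final state: V = 61.49 m/s, rpm = 3899 → n = rpm/60 = 64.983333 rev/s
J = V / (n·D) = 61.49 / (64.983333 × 3.322) = 0.284841
regime bands: climb J<0.6272 | cruise [0.6272, 1.2544) | windmill J≥1.2544
J = 0.2848 → climb

J = 0.2848, regime = climb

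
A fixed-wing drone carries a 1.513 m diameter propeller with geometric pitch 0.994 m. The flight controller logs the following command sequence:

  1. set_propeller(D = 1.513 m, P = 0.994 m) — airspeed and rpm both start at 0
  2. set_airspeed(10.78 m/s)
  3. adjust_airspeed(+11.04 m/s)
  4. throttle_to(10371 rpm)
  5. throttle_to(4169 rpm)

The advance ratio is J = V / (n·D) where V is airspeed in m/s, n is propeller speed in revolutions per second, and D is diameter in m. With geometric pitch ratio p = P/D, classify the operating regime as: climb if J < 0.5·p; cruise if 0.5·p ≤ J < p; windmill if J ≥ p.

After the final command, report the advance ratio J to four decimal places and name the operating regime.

J = 0.2076, regime = climb

set_propeller: D = 1.513 m, P = 0.994 m (p = P/D = 0.656973); state ← (V=0, rpm=0)
set_airspeed(10.78): V ← 10.78 m/s
adjust_airspeed(+11.04): V ← 10.78 +11.04 = 21.82 m/s
throttle_to(10371): rpm ← 10371
throttle_to(4169): rpm ← 4169
final state: V = 21.82 m/s, rpm = 4169 → n = rpm/60 = 69.483333 rev/s
J = V / (n·D) = 21.82 / (69.483333 × 1.513) = 0.207556
regime bands: climb J<0.3285 | cruise [0.3285, 0.6570) | windmill J≥0.6570
J = 0.2076 → climb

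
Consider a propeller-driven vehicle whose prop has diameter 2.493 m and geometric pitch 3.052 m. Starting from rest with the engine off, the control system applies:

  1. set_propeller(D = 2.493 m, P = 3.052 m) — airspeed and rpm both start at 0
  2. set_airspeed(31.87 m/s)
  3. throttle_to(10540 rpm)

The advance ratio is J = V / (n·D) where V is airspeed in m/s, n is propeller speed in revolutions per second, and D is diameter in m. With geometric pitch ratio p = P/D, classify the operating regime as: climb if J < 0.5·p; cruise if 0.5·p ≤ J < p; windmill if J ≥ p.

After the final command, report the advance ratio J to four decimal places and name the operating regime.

set_propeller: D = 2.493 m, P = 3.052 m (p = P/D = 1.224228); state ← (V=0, rpm=0)
set_airspeed(31.87): V ← 31.87 m/s
throttle_to(10540): rpm ← 10540
final state: V = 31.87 m/s, rpm = 10540 → n = rpm/60 = 175.666667 rev/s
J = V / (n·D) = 31.87 / (175.666667 × 2.493) = 0.072773
regime bands: climb J<0.6121 | cruise [0.6121, 1.2242) | windmill J≥1.2242
J = 0.0728 → climb

J = 0.0728, regime = climb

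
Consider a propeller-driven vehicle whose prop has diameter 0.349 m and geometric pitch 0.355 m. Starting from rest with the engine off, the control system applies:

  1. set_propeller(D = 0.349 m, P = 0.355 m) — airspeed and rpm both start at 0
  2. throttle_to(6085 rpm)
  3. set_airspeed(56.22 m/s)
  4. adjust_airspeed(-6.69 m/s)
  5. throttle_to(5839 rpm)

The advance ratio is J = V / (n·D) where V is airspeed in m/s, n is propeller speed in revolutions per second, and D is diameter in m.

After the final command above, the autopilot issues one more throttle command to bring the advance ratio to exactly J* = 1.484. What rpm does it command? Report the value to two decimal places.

set_propeller: D = 0.349 m, P = 0.355 m (p = P/D = 1.017192); state ← (V=0, rpm=0)
throttle_to(6085): rpm ← 6085
set_airspeed(56.22): V ← 56.22 m/s
adjust_airspeed(-6.69): V ← 56.22 -6.69 = 49.53 m/s
throttle_to(5839): rpm ← 5839
final state: V = 49.53 m/s, rpm = 5839 → n = rpm/60 = 97.316667 rev/s
target J* = 1.484; solve J* = V/(n·D) for n: n = V/(J*·D) = 49.53/(1.484 × 0.349) = 95.633269 rev/s
rpm = 60·n = 5737.996123

rpm = 5738.00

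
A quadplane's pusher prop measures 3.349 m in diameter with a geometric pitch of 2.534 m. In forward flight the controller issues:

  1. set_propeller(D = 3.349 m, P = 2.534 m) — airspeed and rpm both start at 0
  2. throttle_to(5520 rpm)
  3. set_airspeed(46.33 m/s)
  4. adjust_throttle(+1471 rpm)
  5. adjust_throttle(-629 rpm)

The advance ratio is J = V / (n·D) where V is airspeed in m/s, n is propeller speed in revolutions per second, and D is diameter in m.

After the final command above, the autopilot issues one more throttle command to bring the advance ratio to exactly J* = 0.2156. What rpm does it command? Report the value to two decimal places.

set_propeller: D = 3.349 m, P = 2.534 m (p = P/D = 0.756644); state ← (V=0, rpm=0)
throttle_to(5520): rpm ← 5520
set_airspeed(46.33): V ← 46.33 m/s
adjust_throttle(+1471): rpm ← 5520 +1471 = 6991
adjust_throttle(-629): rpm ← 6991 -629 = 6362
final state: V = 46.33 m/s, rpm = 6362 → n = rpm/60 = 106.033333 rev/s
target J* = 0.2156; solve J* = V/(n·D) for n: n = V/(J*·D) = 46.33/(0.2156 × 3.349) = 64.165029 rev/s
rpm = 60·n = 3849.901751

rpm = 3849.90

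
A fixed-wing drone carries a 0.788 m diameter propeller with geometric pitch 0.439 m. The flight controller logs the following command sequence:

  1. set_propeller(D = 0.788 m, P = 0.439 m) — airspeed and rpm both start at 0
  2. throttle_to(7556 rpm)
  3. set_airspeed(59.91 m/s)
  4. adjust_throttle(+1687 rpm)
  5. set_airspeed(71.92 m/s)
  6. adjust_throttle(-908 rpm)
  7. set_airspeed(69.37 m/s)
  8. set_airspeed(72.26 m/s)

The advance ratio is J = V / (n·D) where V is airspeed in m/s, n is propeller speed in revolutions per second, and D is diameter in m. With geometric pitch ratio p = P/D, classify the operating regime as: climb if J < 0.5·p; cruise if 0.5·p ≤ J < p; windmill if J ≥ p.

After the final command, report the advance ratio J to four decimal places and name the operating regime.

J = 0.6601, regime = windmill

set_propeller: D = 0.788 m, P = 0.439 m (p = P/D = 0.557107); state ← (V=0, rpm=0)
throttle_to(7556): rpm ← 7556
set_airspeed(59.91): V ← 59.91 m/s
adjust_throttle(+1687): rpm ← 7556 +1687 = 9243
set_airspeed(71.92): V ← 71.92 m/s
adjust_throttle(-908): rpm ← 9243 -908 = 8335
set_airspeed(69.37): V ← 69.37 m/s
set_airspeed(72.26): V ← 72.26 m/s
final state: V = 72.26 m/s, rpm = 8335 → n = rpm/60 = 138.916667 rev/s
J = V / (n·D) = 72.26 / (138.916667 × 0.788) = 0.660112
regime bands: climb J<0.2786 | cruise [0.2786, 0.5571) | windmill J≥0.5571
J = 0.6601 → windmill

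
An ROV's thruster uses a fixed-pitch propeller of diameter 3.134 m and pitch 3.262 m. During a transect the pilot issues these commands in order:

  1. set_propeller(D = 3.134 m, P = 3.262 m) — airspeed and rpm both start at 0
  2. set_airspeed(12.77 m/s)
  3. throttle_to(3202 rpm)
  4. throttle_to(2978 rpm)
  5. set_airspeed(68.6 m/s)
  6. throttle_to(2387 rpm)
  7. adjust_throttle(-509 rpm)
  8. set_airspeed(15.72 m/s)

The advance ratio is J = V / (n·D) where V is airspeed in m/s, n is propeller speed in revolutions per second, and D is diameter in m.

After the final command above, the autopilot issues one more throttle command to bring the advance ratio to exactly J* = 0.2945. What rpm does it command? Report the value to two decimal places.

set_propeller: D = 3.134 m, P = 3.262 m (p = P/D = 1.040842); state ← (V=0, rpm=0)
set_airspeed(12.77): V ← 12.77 m/s
throttle_to(3202): rpm ← 3202
throttle_to(2978): rpm ← 2978
set_airspeed(68.6): V ← 68.6 m/s
throttle_to(2387): rpm ← 2387
adjust_throttle(-509): rpm ← 2387 -509 = 1878
set_airspeed(15.72): V ← 15.72 m/s
final state: V = 15.72 m/s, rpm = 1878 → n = rpm/60 = 31.300000 rev/s
target J* = 0.2945; solve J* = V/(n·D) for n: n = V/(J*·D) = 15.72/(0.2945 × 3.134) = 17.032102 rev/s
rpm = 60·n = 1021.926123

rpm = 1021.93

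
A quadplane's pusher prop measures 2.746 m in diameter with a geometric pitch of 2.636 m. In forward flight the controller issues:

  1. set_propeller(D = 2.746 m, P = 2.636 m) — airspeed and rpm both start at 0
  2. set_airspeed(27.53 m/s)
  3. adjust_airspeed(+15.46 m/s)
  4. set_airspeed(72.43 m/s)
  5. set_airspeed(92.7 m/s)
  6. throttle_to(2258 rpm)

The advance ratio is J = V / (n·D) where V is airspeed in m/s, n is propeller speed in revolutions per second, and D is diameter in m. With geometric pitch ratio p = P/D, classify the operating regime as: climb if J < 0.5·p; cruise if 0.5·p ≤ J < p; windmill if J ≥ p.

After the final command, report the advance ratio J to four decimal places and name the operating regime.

set_propeller: D = 2.746 m, P = 2.636 m (p = P/D = 0.959942); state ← (V=0, rpm=0)
set_airspeed(27.53): V ← 27.53 m/s
adjust_airspeed(+15.46): V ← 27.53 +15.46 = 42.99 m/s
set_airspeed(72.43): V ← 72.43 m/s
set_airspeed(92.7): V ← 92.7 m/s
throttle_to(2258): rpm ← 2258
final state: V = 92.7 m/s, rpm = 2258 → n = rpm/60 = 37.633333 rev/s
J = V / (n·D) = 92.7 / (37.633333 × 2.746) = 0.897029
regime bands: climb J<0.4800 | cruise [0.4800, 0.9599) | windmill J≥0.9599
J = 0.8970 → cruise

J = 0.8970, regime = cruise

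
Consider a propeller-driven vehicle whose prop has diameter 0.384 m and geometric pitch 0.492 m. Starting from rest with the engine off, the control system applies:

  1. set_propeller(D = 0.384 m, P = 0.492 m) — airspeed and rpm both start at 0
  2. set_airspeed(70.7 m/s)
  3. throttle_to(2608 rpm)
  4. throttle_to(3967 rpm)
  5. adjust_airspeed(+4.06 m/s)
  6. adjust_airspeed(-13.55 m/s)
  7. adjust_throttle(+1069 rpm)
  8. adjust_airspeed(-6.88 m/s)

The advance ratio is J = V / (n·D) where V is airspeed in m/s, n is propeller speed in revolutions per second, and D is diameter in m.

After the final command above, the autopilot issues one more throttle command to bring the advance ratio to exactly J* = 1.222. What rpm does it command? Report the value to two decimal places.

set_propeller: D = 0.384 m, P = 0.492 m (p = P/D = 1.281250); state ← (V=0, rpm=0)
set_airspeed(70.7): V ← 70.7 m/s
throttle_to(2608): rpm ← 2608
throttle_to(3967): rpm ← 3967
adjust_airspeed(+4.06): V ← 70.7 +4.06 = 74.76 m/s
adjust_airspeed(-13.55): V ← 74.76 -13.55 = 61.21 m/s
adjust_throttle(+1069): rpm ← 3967 +1069 = 5036
adjust_airspeed(-6.88): V ← 61.21 -6.88 = 54.33 m/s
final state: V = 54.33 m/s, rpm = 5036 → n = rpm/60 = 83.933333 rev/s
target J* = 1.222; solve J* = V/(n·D) for n: n = V/(J*·D) = 54.33/(1.222 × 0.384) = 115.780994 rev/s
rpm = 60·n = 6946.859656

rpm = 6946.86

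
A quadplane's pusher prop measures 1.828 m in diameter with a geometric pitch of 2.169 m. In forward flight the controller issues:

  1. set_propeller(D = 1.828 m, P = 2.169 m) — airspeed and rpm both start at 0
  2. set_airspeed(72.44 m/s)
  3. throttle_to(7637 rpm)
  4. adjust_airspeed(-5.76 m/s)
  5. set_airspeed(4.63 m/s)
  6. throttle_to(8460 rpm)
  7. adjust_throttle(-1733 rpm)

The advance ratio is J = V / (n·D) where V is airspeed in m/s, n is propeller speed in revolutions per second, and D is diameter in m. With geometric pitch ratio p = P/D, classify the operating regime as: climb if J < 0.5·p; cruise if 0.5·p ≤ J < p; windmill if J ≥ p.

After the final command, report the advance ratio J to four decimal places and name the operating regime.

set_propeller: D = 1.828 m, P = 2.169 m (p = P/D = 1.186543); state ← (V=0, rpm=0)
set_airspeed(72.44): V ← 72.44 m/s
throttle_to(7637): rpm ← 7637
adjust_airspeed(-5.76): V ← 72.44 -5.76 = 66.68 m/s
set_airspeed(4.63): V ← 4.63 m/s
throttle_to(8460): rpm ← 8460
adjust_throttle(-1733): rpm ← 8460 -1733 = 6727
final state: V = 4.63 m/s, rpm = 6727 → n = rpm/60 = 112.116667 rev/s
J = V / (n·D) = 4.63 / (112.116667 × 1.828) = 0.022591
regime bands: climb J<0.5933 | cruise [0.5933, 1.1865) | windmill J≥1.1865
J = 0.0226 → climb

J = 0.0226, regime = climb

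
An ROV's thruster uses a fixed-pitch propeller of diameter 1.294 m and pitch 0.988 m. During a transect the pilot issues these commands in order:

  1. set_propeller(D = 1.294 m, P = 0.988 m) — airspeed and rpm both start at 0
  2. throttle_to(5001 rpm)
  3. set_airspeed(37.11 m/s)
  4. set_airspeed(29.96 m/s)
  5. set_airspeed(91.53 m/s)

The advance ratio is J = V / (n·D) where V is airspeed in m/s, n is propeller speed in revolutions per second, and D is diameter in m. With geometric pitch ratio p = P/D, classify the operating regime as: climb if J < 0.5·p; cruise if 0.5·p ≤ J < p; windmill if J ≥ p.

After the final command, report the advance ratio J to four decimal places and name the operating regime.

J = 0.8486, regime = windmill

set_propeller: D = 1.294 m, P = 0.988 m (p = P/D = 0.763524); state ← (V=0, rpm=0)
throttle_to(5001): rpm ← 5001
set_airspeed(37.11): V ← 37.11 m/s
set_airspeed(29.96): V ← 29.96 m/s
set_airspeed(91.53): V ← 91.53 m/s
final state: V = 91.53 m/s, rpm = 5001 → n = rpm/60 = 83.350000 rev/s
J = V / (n·D) = 91.53 / (83.350000 × 1.294) = 0.848640
regime bands: climb J<0.3818 | cruise [0.3818, 0.7635) | windmill J≥0.7635
J = 0.8486 → windmill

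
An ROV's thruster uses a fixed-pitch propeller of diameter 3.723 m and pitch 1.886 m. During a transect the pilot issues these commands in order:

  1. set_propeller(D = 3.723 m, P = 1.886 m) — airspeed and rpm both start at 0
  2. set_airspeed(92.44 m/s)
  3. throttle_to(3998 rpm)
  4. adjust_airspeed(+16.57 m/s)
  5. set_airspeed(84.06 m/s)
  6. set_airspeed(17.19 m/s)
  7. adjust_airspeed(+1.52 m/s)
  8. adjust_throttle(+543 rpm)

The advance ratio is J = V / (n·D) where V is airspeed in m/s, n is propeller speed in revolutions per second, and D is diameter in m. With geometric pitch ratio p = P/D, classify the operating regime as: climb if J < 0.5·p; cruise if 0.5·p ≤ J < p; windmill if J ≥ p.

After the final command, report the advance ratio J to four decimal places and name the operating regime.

set_propeller: D = 3.723 m, P = 1.886 m (p = P/D = 0.506581); state ← (V=0, rpm=0)
set_airspeed(92.44): V ← 92.44 m/s
throttle_to(3998): rpm ← 3998
adjust_airspeed(+16.57): V ← 92.44 +16.57 = 109.01 m/s
set_airspeed(84.06): V ← 84.06 m/s
set_airspeed(17.19): V ← 17.19 m/s
adjust_airspeed(+1.52): V ← 17.19 +1.52 = 18.71 m/s
adjust_throttle(+543): rpm ← 3998 +543 = 4541
final state: V = 18.71 m/s, rpm = 4541 → n = rpm/60 = 75.683333 rev/s
J = V / (n·D) = 18.71 / (75.683333 × 3.723) = 0.066402
regime bands: climb J<0.2533 | cruise [0.2533, 0.5066) | windmill J≥0.5066
J = 0.0664 → climb

J = 0.0664, regime = climb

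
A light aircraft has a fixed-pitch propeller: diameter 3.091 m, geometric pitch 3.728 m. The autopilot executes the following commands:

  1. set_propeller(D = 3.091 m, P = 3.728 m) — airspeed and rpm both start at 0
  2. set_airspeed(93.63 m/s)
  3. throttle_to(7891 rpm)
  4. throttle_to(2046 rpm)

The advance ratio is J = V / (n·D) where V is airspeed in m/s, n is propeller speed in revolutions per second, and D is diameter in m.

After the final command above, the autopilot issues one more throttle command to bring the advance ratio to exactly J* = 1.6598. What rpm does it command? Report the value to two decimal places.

rpm = 1094.99

set_propeller: D = 3.091 m, P = 3.728 m (p = P/D = 1.206082); state ← (V=0, rpm=0)
set_airspeed(93.63): V ← 93.63 m/s
throttle_to(7891): rpm ← 7891
throttle_to(2046): rpm ← 2046
final state: V = 93.63 m/s, rpm = 2046 → n = rpm/60 = 34.100000 rev/s
target J* = 1.6598; solve J* = V/(n·D) for n: n = V/(J*·D) = 93.63/(1.6598 × 3.091) = 18.249890 rev/s
rpm = 60·n = 1094.993418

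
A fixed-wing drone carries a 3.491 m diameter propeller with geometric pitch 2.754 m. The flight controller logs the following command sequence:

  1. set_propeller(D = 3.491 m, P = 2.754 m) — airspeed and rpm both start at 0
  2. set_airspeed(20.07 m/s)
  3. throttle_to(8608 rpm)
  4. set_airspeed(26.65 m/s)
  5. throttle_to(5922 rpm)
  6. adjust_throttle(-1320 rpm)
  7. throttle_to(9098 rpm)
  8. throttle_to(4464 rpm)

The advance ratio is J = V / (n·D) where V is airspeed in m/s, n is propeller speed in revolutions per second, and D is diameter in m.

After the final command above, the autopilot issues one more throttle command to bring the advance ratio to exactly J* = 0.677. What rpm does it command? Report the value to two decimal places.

set_propeller: D = 3.491 m, P = 2.754 m (p = P/D = 0.788886); state ← (V=0, rpm=0)
set_airspeed(20.07): V ← 20.07 m/s
throttle_to(8608): rpm ← 8608
set_airspeed(26.65): V ← 26.65 m/s
throttle_to(5922): rpm ← 5922
adjust_throttle(-1320): rpm ← 5922 -1320 = 4602
throttle_to(9098): rpm ← 9098
throttle_to(4464): rpm ← 4464
final state: V = 26.65 m/s, rpm = 4464 → n = rpm/60 = 74.400000 rev/s
target J* = 0.677; solve J* = V/(n·D) for n: n = V/(J*·D) = 26.65/(0.677 × 3.491) = 11.276094 rev/s
rpm = 60·n = 676.565653

rpm = 676.57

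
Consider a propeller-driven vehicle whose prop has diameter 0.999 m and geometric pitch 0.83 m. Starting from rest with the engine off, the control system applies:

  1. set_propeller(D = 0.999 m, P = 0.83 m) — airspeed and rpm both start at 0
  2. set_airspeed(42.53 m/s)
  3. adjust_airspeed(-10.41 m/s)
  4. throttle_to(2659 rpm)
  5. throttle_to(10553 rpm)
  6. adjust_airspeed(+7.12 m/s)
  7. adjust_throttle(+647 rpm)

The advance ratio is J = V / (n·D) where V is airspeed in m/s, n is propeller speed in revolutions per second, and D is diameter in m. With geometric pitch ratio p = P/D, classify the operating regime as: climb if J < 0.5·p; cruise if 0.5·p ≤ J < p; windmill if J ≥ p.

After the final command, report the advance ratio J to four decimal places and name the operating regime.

set_propeller: D = 0.999 m, P = 0.83 m (p = P/D = 0.830831); state ← (V=0, rpm=0)
set_airspeed(42.53): V ← 42.53 m/s
adjust_airspeed(-10.41): V ← 42.53 -10.41 = 32.12 m/s
throttle_to(2659): rpm ← 2659
throttle_to(10553): rpm ← 10553
adjust_airspeed(+7.12): V ← 32.12 +7.12 = 39.24 m/s
adjust_throttle(+647): rpm ← 10553 +647 = 11200
final state: V = 39.24 m/s, rpm = 11200 → n = rpm/60 = 186.666667 rev/s
J = V / (n·D) = 39.24 / (186.666667 × 0.999) = 0.210425
regime bands: climb J<0.4154 | cruise [0.4154, 0.8308) | windmill J≥0.8308
J = 0.2104 → climb

J = 0.2104, regime = climb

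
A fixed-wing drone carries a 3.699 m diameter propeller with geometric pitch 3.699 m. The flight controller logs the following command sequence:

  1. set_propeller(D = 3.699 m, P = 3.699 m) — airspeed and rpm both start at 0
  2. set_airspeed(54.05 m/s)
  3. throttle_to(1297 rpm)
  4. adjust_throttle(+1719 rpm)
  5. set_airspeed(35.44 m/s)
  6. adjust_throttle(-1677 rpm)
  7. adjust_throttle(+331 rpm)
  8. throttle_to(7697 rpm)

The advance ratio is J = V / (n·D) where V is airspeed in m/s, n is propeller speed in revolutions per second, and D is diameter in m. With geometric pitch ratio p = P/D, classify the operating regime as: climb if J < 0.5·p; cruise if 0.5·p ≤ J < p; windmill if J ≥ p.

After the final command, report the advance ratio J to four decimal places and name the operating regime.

J = 0.0747, regime = climb

set_propeller: D = 3.699 m, P = 3.699 m (p = P/D = 1.000000); state ← (V=0, rpm=0)
set_airspeed(54.05): V ← 54.05 m/s
throttle_to(1297): rpm ← 1297
adjust_throttle(+1719): rpm ← 1297 +1719 = 3016
set_airspeed(35.44): V ← 35.44 m/s
adjust_throttle(-1677): rpm ← 3016 -1677 = 1339
adjust_throttle(+331): rpm ← 1339 +331 = 1670
throttle_to(7697): rpm ← 7697
final state: V = 35.44 m/s, rpm = 7697 → n = rpm/60 = 128.283333 rev/s
J = V / (n·D) = 35.44 / (128.283333 × 3.699) = 0.074686
regime bands: climb J<0.5000 | cruise [0.5000, 1.0000) | windmill J≥1.0000
J = 0.0747 → climb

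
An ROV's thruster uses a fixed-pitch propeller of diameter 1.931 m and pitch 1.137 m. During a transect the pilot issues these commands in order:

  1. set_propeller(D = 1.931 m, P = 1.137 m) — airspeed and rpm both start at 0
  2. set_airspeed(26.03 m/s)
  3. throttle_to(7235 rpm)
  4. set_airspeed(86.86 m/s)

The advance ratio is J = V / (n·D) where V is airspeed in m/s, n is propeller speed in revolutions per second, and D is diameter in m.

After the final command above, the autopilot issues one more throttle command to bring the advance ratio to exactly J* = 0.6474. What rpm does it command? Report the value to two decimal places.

rpm = 4168.85

set_propeller: D = 1.931 m, P = 1.137 m (p = P/D = 0.588814); state ← (V=0, rpm=0)
set_airspeed(26.03): V ← 26.03 m/s
throttle_to(7235): rpm ← 7235
set_airspeed(86.86): V ← 86.86 m/s
final state: V = 86.86 m/s, rpm = 7235 → n = rpm/60 = 120.583333 rev/s
target J* = 0.6474; solve J* = V/(n·D) for n: n = V/(J*·D) = 86.86/(0.6474 × 1.931) = 69.480807 rev/s
rpm = 60·n = 4168.848441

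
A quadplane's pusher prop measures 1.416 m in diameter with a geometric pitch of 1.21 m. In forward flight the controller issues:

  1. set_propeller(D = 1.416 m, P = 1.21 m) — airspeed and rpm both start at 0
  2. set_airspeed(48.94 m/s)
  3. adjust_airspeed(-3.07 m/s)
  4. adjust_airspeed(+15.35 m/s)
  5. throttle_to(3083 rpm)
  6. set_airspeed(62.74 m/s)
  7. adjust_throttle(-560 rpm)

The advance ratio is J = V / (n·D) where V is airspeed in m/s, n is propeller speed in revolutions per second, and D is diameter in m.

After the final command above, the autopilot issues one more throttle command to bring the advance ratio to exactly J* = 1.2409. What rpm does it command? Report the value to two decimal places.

set_propeller: D = 1.416 m, P = 1.21 m (p = P/D = 0.854520); state ← (V=0, rpm=0)
set_airspeed(48.94): V ← 48.94 m/s
adjust_airspeed(-3.07): V ← 48.94 -3.07 = 45.87 m/s
adjust_airspeed(+15.35): V ← 45.87 +15.35 = 61.22 m/s
throttle_to(3083): rpm ← 3083
set_airspeed(62.74): V ← 62.74 m/s
adjust_throttle(-560): rpm ← 3083 -560 = 2523
final state: V = 62.74 m/s, rpm = 2523 → n = rpm/60 = 42.050000 rev/s
target J* = 1.2409; solve J* = V/(n·D) for n: n = V/(J*·D) = 62.74/(1.2409 × 1.416) = 35.706269 rev/s
rpm = 60·n = 2142.376159

rpm = 2142.38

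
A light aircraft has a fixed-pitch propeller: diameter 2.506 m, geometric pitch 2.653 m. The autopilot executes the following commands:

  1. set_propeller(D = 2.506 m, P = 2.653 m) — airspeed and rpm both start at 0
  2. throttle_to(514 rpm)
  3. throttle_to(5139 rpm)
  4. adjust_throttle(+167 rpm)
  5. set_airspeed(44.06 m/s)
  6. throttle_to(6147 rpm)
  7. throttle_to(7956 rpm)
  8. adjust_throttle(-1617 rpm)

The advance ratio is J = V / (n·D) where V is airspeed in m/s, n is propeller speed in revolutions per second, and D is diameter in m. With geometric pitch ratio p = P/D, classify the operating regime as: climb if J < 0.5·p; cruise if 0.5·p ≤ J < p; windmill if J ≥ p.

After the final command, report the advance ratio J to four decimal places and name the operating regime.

J = 0.1664, regime = climb

set_propeller: D = 2.506 m, P = 2.653 m (p = P/D = 1.058659); state ← (V=0, rpm=0)
throttle_to(514): rpm ← 514
throttle_to(5139): rpm ← 5139
adjust_throttle(+167): rpm ← 5139 +167 = 5306
set_airspeed(44.06): V ← 44.06 m/s
throttle_to(6147): rpm ← 6147
throttle_to(7956): rpm ← 7956
adjust_throttle(-1617): rpm ← 7956 -1617 = 6339
final state: V = 44.06 m/s, rpm = 6339 → n = rpm/60 = 105.650000 rev/s
J = V / (n·D) = 44.06 / (105.650000 × 2.506) = 0.166416
regime bands: climb J<0.5293 | cruise [0.5293, 1.0587) | windmill J≥1.0587
J = 0.1664 → climb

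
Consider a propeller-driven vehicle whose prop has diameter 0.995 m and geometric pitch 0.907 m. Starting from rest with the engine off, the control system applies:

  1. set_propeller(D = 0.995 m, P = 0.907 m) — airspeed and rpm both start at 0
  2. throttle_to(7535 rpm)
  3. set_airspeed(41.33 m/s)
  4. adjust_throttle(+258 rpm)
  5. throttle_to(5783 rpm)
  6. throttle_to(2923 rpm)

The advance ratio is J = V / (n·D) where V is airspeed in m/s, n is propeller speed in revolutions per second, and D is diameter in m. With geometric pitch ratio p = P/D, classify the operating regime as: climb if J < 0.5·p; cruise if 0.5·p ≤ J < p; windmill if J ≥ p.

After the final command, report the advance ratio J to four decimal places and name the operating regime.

set_propeller: D = 0.995 m, P = 0.907 m (p = P/D = 0.911558); state ← (V=0, rpm=0)
throttle_to(7535): rpm ← 7535
set_airspeed(41.33): V ← 41.33 m/s
adjust_throttle(+258): rpm ← 7535 +258 = 7793
throttle_to(5783): rpm ← 5783
throttle_to(2923): rpm ← 2923
final state: V = 41.33 m/s, rpm = 2923 → n = rpm/60 = 48.716667 rev/s
J = V / (n·D) = 41.33 / (48.716667 × 0.995) = 0.852638
regime bands: climb J<0.4558 | cruise [0.4558, 0.9116) | windmill J≥0.9116
J = 0.8526 → cruise

J = 0.8526, regime = cruise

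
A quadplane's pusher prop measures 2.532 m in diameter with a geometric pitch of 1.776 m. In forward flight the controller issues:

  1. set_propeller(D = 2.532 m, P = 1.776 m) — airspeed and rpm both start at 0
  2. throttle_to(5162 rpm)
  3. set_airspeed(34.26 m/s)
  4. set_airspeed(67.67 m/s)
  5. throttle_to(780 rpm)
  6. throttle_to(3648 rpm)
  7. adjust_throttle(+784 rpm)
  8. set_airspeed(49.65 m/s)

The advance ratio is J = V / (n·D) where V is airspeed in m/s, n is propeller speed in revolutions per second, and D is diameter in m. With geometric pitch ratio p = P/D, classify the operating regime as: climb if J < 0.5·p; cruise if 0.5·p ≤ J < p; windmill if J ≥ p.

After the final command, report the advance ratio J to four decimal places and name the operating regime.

J = 0.2655, regime = climb

set_propeller: D = 2.532 m, P = 1.776 m (p = P/D = 0.701422); state ← (V=0, rpm=0)
throttle_to(5162): rpm ← 5162
set_airspeed(34.26): V ← 34.26 m/s
set_airspeed(67.67): V ← 67.67 m/s
throttle_to(780): rpm ← 780
throttle_to(3648): rpm ← 3648
adjust_throttle(+784): rpm ← 3648 +784 = 4432
set_airspeed(49.65): V ← 49.65 m/s
final state: V = 49.65 m/s, rpm = 4432 → n = rpm/60 = 73.866667 rev/s
J = V / (n·D) = 49.65 / (73.866667 × 2.532) = 0.265465
regime bands: climb J<0.3507 | cruise [0.3507, 0.7014) | windmill J≥0.7014
J = 0.2655 → climb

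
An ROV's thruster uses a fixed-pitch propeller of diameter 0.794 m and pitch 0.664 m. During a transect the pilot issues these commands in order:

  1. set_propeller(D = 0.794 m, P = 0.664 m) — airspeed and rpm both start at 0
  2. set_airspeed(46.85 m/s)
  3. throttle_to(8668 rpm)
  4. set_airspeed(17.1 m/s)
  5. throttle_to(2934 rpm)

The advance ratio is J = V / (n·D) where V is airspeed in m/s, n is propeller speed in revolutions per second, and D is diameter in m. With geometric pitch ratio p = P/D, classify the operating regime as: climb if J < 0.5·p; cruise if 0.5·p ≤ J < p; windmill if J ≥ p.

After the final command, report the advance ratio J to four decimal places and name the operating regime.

set_propeller: D = 0.794 m, P = 0.664 m (p = P/D = 0.836272); state ← (V=0, rpm=0)
set_airspeed(46.85): V ← 46.85 m/s
throttle_to(8668): rpm ← 8668
set_airspeed(17.1): V ← 17.1 m/s
throttle_to(2934): rpm ← 2934
final state: V = 17.1 m/s, rpm = 2934 → n = rpm/60 = 48.900000 rev/s
J = V / (n·D) = 17.1 / (48.900000 × 0.794) = 0.440420
regime bands: climb J<0.4181 | cruise [0.4181, 0.8363) | windmill J≥0.8363
J = 0.4404 → cruise

J = 0.4404, regime = cruise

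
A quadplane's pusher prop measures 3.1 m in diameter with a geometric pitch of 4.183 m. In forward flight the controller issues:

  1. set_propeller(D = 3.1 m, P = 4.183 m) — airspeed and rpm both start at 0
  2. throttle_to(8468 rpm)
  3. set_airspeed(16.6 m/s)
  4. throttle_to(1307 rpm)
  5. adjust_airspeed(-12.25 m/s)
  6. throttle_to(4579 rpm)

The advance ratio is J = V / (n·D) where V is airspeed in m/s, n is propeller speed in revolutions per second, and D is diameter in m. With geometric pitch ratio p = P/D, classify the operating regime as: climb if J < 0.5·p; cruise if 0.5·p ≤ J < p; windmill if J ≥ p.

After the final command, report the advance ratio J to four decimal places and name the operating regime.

J = 0.0184, regime = climb

set_propeller: D = 3.1 m, P = 4.183 m (p = P/D = 1.349355); state ← (V=0, rpm=0)
throttle_to(8468): rpm ← 8468
set_airspeed(16.6): V ← 16.6 m/s
throttle_to(1307): rpm ← 1307
adjust_airspeed(-12.25): V ← 16.6 -12.25 = 4.35 m/s
throttle_to(4579): rpm ← 4579
final state: V = 4.35 m/s, rpm = 4579 → n = rpm/60 = 76.316667 rev/s
J = V / (n·D) = 4.35 / (76.316667 × 3.1) = 0.018387
regime bands: climb J<0.6747 | cruise [0.6747, 1.3494) | windmill J≥1.3494
J = 0.0184 → climb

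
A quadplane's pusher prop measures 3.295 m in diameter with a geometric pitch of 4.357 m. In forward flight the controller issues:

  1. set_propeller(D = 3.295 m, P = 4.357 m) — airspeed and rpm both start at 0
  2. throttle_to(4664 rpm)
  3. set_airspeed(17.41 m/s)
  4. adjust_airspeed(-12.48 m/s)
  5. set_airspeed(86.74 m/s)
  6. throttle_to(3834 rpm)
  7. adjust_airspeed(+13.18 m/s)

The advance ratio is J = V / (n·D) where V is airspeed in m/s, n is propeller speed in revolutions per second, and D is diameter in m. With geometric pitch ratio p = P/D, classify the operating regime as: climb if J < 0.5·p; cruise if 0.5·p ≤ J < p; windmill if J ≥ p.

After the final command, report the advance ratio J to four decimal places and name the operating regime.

J = 0.4746, regime = climb

set_propeller: D = 3.295 m, P = 4.357 m (p = P/D = 1.322307); state ← (V=0, rpm=0)
throttle_to(4664): rpm ← 4664
set_airspeed(17.41): V ← 17.41 m/s
adjust_airspeed(-12.48): V ← 17.41 -12.48 = 4.93 m/s
set_airspeed(86.74): V ← 86.74 m/s
throttle_to(3834): rpm ← 3834
adjust_airspeed(+13.18): V ← 86.74 +13.18 = 99.92 m/s
final state: V = 99.92 m/s, rpm = 3834 → n = rpm/60 = 63.900000 rev/s
J = V / (n·D) = 99.92 / (63.900000 × 3.295) = 0.474565
regime bands: climb J<0.6612 | cruise [0.6612, 1.3223) | windmill J≥1.3223
J = 0.4746 → climb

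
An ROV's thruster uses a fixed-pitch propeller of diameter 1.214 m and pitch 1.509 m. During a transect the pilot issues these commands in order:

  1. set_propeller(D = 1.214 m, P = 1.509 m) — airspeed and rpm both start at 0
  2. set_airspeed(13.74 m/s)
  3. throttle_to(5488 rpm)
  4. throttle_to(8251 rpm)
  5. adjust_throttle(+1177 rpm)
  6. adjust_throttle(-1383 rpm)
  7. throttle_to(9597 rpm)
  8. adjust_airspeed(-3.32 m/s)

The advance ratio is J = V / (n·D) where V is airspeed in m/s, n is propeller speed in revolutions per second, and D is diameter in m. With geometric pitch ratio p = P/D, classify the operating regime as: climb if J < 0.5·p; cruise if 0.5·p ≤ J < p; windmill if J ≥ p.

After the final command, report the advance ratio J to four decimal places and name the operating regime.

J = 0.0537, regime = climb

set_propeller: D = 1.214 m, P = 1.509 m (p = P/D = 1.242998); state ← (V=0, rpm=0)
set_airspeed(13.74): V ← 13.74 m/s
throttle_to(5488): rpm ← 5488
throttle_to(8251): rpm ← 8251
adjust_throttle(+1177): rpm ← 8251 +1177 = 9428
adjust_throttle(-1383): rpm ← 9428 -1383 = 8045
throttle_to(9597): rpm ← 9597
adjust_airspeed(-3.32): V ← 13.74 -3.32 = 10.42 m/s
final state: V = 10.42 m/s, rpm = 9597 → n = rpm/60 = 159.950000 rev/s
J = V / (n·D) = 10.42 / (159.950000 × 1.214) = 0.053662
regime bands: climb J<0.6215 | cruise [0.6215, 1.2430) | windmill J≥1.2430
J = 0.0537 → climb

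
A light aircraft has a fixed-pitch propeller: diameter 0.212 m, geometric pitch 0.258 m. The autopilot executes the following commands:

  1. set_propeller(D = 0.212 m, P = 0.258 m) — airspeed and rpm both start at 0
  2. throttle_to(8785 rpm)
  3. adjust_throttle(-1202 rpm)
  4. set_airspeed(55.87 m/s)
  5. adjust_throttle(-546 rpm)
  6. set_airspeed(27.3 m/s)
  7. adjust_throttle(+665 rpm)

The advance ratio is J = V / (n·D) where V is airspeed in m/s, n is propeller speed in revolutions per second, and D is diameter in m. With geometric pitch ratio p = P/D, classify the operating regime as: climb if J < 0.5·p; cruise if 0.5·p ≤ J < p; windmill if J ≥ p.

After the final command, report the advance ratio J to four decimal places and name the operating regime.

J = 1.0032, regime = cruise

set_propeller: D = 0.212 m, P = 0.258 m (p = P/D = 1.216981); state ← (V=0, rpm=0)
throttle_to(8785): rpm ← 8785
adjust_throttle(-1202): rpm ← 8785 -1202 = 7583
set_airspeed(55.87): V ← 55.87 m/s
adjust_throttle(-546): rpm ← 7583 -546 = 7037
set_airspeed(27.3): V ← 27.3 m/s
adjust_throttle(+665): rpm ← 7037 +665 = 7702
final state: V = 27.3 m/s, rpm = 7702 → n = rpm/60 = 128.366667 rev/s
J = V / (n·D) = 27.3 / (128.366667 × 0.212) = 1.003170
regime bands: climb J<0.6085 | cruise [0.6085, 1.2170) | windmill J≥1.2170
J = 1.0032 → cruise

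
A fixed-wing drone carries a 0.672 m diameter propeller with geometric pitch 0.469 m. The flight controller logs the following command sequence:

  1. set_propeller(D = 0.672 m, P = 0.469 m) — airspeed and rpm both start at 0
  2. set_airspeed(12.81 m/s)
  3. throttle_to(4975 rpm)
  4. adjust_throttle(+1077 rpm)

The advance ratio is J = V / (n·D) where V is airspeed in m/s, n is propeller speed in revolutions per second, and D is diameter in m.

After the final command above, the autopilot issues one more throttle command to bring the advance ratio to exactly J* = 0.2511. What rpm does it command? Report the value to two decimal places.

rpm = 4554.96

set_propeller: D = 0.672 m, P = 0.469 m (p = P/D = 0.697917); state ← (V=0, rpm=0)
set_airspeed(12.81): V ← 12.81 m/s
throttle_to(4975): rpm ← 4975
adjust_throttle(+1077): rpm ← 4975 +1077 = 6052
final state: V = 12.81 m/s, rpm = 6052 → n = rpm/60 = 100.866667 rev/s
target J* = 0.2511; solve J* = V/(n·D) for n: n = V/(J*·D) = 12.81/(0.2511 × 0.672) = 75.915970 rev/s
rpm = 60·n = 4554.958184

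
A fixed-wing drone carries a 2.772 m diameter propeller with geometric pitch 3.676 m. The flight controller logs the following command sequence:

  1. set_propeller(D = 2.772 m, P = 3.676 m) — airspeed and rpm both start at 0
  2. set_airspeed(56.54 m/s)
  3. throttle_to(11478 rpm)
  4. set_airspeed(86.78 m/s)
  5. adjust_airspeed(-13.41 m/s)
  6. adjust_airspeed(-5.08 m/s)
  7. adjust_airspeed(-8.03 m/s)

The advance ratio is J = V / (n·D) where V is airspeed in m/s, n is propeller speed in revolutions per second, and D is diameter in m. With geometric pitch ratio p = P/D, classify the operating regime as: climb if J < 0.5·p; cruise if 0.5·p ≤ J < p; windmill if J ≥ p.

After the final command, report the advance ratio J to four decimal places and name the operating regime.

set_propeller: D = 2.772 m, P = 3.676 m (p = P/D = 1.326118); state ← (V=0, rpm=0)
set_airspeed(56.54): V ← 56.54 m/s
throttle_to(11478): rpm ← 11478
set_airspeed(86.78): V ← 86.78 m/s
adjust_airspeed(-13.41): V ← 86.78 -13.41 = 73.37 m/s
adjust_airspeed(-5.08): V ← 73.37 -5.08 = 68.29 m/s
adjust_airspeed(-8.03): V ← 68.29 -8.03 = 60.26 m/s
final state: V = 60.26 m/s, rpm = 11478 → n = rpm/60 = 191.300000 rev/s
J = V / (n·D) = 60.26 / (191.300000 × 2.772) = 0.113637
regime bands: climb J<0.6631 | cruise [0.6631, 1.3261) | windmill J≥1.3261
J = 0.1136 → climb

J = 0.1136, regime = climb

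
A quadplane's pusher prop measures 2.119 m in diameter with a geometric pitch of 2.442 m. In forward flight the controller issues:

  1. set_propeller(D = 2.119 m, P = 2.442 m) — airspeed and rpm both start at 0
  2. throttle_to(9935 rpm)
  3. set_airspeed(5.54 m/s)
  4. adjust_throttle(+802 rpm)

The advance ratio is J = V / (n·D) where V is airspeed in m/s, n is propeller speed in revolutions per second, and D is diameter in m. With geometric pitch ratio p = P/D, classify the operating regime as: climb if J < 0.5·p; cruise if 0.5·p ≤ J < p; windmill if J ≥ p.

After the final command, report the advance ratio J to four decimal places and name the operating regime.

J = 0.0146, regime = climb

set_propeller: D = 2.119 m, P = 2.442 m (p = P/D = 1.152430); state ← (V=0, rpm=0)
throttle_to(9935): rpm ← 9935
set_airspeed(5.54): V ← 5.54 m/s
adjust_throttle(+802): rpm ← 9935 +802 = 10737
final state: V = 5.54 m/s, rpm = 10737 → n = rpm/60 = 178.950000 rev/s
J = V / (n·D) = 5.54 / (178.950000 × 2.119) = 0.014610
regime bands: climb J<0.5762 | cruise [0.5762, 1.1524) | windmill J≥1.1524
J = 0.0146 → climb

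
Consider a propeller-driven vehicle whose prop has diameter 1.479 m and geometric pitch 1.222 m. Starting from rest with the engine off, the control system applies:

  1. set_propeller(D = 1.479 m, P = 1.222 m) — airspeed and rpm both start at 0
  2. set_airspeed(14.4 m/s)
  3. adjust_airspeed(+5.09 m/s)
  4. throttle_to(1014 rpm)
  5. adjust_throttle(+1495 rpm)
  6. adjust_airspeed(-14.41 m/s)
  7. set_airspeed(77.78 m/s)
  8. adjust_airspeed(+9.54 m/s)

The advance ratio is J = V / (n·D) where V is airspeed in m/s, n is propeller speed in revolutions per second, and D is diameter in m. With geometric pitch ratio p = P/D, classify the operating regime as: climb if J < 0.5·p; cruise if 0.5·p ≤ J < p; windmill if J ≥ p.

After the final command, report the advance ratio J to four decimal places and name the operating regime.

J = 1.4119, regime = windmill

set_propeller: D = 1.479 m, P = 1.222 m (p = P/D = 0.826234); state ← (V=0, rpm=0)
set_airspeed(14.4): V ← 14.4 m/s
adjust_airspeed(+5.09): V ← 14.4 +5.09 = 19.49 m/s
throttle_to(1014): rpm ← 1014
adjust_throttle(+1495): rpm ← 1014 +1495 = 2509
adjust_airspeed(-14.41): V ← 19.49 -14.41 = 5.08 m/s
set_airspeed(77.78): V ← 77.78 m/s
adjust_airspeed(+9.54): V ← 77.78 +9.54 = 87.32 m/s
final state: V = 87.32 m/s, rpm = 2509 → n = rpm/60 = 41.816667 rev/s
J = V / (n·D) = 87.32 / (41.816667 × 1.479) = 1.411875
regime bands: climb J<0.4131 | cruise [0.4131, 0.8262) | windmill J≥0.8262
J = 1.4119 → windmill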